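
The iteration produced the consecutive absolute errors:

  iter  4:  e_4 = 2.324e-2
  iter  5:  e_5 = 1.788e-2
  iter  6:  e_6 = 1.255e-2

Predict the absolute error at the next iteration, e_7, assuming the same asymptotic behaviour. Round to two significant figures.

7.8e-3

First estimate the order: p ≈ ln(e_6/e_5) / ln(e_5/e_4) = ln(1.255e-2/1.788e-2)/ln(1.788e-2/2.324e-2) = ln(0.701902)/ln(0.769363) ≈ 1.3500.
Then e_7 ≈ e_6·(e_6/e_5)^p = 1.255e-2·(0.701902)^1.3500 = 1.255e-2·0.620116 ≈ 0.007782.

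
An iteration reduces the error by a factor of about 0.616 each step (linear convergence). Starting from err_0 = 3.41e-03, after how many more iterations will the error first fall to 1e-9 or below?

After k steps, err_k ≈ 3.41e-03·0.616^k.
Need 0.616^k ≤ 1e-9/3.41e-03 = 2.93255e-07.
k ≥ ln(2.93255e-07)/ln(0.616) = -15.0422/-0.48451 = 31.046.
Smallest integer k = 32.

32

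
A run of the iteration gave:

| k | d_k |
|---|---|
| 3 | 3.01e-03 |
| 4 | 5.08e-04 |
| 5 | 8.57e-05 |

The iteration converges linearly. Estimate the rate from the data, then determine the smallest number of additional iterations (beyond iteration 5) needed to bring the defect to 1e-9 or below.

7

Rate ρ ≈ d_5/d_4 = 8.57e-05/5.08e-04 = 0.1687.
After j more steps, d_{5+j} ≈ 8.57e-05·ρ^j; need ρ^j ≤ 1e-9/8.57e-05 = 1.16686e-05.
j ≥ ln(1.16686e-05)/ln(0.1687) = -11.3586/-1.77963 = 6.383.
So 7 more iterations are needed.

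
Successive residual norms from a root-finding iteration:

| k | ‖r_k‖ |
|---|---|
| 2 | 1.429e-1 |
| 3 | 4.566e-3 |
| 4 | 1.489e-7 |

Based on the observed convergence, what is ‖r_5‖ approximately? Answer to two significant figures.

First estimate the order: p ≈ ln(‖r_4‖/‖r_3‖) / ln(‖r_3‖/‖r_2‖) = ln(1.489e-7/4.566e-3)/ln(4.566e-3/1.429e-1) = ln(3.26106e-05)/ln(0.0319524) ≈ 3.0001.
Then ‖r_5‖ ≈ ‖r_4‖·(‖r_4‖/‖r_3‖)^p = 1.489e-7·(3.26106e-05)^3.0001 = 1.489e-7·3.4644e-14 ≈ 5.158e-21.

5.2e-21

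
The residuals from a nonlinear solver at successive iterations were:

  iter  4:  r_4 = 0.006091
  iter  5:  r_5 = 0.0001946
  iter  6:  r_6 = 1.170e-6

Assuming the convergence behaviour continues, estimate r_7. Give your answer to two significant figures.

First estimate the order: p ≈ ln(r_6/r_5) / ln(r_5/r_4) = ln(1.170e-6/0.0001946)/ln(0.0001946/0.006091) = ln(0.00601233)/ln(0.0319488) ≈ 1.4850.
Then r_7 ≈ r_6·(r_6/r_5)^p = 1.170e-6·(0.00601233)^1.4850 = 1.170e-6·0.00050336 ≈ 5.889e-10.

5.9e-10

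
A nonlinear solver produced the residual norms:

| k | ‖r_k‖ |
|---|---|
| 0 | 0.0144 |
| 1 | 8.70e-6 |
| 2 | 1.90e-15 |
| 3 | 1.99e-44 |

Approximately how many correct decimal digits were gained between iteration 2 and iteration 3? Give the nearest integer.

29

Digits gained ≈ log₁₀(‖r_2‖/‖r_3‖) = log₁₀(1.90e-15/1.99e-44) = log₁₀(9.54774e+28) ≈ 28.980.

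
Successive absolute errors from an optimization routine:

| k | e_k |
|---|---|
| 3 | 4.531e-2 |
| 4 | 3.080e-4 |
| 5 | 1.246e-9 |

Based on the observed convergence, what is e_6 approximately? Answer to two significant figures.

4.8e-23

First estimate the order: p ≈ ln(e_5/e_4) / ln(e_4/e_3) = ln(1.246e-9/3.080e-4)/ln(3.080e-4/4.531e-2) = ln(4.04545e-06)/ln(0.00679762) ≈ 2.4880.
Then e_6 ≈ e_5·(e_5/e_4)^p = 1.246e-9·(4.04545e-06)^2.4880 = 1.246e-9·3.82062e-14 ≈ 4.76e-23.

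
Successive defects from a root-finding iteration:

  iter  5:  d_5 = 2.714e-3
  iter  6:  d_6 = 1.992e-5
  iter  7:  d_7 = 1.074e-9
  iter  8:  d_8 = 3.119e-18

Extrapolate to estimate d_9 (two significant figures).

2.6e-35

First estimate the order: p ≈ ln(d_8/d_7) / ln(d_7/d_6) = ln(3.119e-18/1.074e-9)/ln(1.074e-9/1.992e-5) = ln(2.9041e-09)/ln(5.39157e-05) ≈ 2.0001.
Then d_9 ≈ d_8·(d_8/d_7)^p = 3.119e-18·(2.9041e-09)^2.0001 = 3.119e-18·8.41723e-18 ≈ 2.625e-35.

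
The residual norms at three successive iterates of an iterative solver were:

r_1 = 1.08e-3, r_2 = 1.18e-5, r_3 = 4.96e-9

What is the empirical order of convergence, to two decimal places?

1.72

p ≈ ln(r_3/r_2) / ln(r_2/r_1)
  = ln(4.96e-9/1.18e-5) / ln(1.18e-5/1.08e-3)
  = ln(0.000420339) / ln(0.0109259)
  = -7.77445 / -4.51662 ≈ 1.72130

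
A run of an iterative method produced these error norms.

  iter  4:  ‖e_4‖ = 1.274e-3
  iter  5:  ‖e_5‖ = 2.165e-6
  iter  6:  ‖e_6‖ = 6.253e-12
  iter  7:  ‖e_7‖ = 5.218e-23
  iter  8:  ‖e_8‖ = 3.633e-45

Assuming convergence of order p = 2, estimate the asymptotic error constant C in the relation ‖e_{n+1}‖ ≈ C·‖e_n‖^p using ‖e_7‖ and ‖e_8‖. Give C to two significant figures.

C ≈ ‖e_8‖ / ‖e_7‖^2
  = 3.633e-45 / (5.218e-23)^2
  = 3.633e-45 / 2.72275e-45 ≈ 1.3343

1.3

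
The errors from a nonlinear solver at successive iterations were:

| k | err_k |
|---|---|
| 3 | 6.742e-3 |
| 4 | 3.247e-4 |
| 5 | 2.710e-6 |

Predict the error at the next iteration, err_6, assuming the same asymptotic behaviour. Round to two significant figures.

1.4e-9

First estimate the order: p ≈ ln(err_5/err_4) / ln(err_4/err_3) = ln(2.710e-6/3.247e-4)/ln(3.247e-4/6.742e-3) = ln(0.00834617)/ln(0.0481608) ≈ 1.5779.
Then err_6 ≈ err_5·(err_5/err_4)^p = 2.710e-6·(0.00834617)^1.5779 = 2.710e-6·0.000525188 ≈ 1.423e-09.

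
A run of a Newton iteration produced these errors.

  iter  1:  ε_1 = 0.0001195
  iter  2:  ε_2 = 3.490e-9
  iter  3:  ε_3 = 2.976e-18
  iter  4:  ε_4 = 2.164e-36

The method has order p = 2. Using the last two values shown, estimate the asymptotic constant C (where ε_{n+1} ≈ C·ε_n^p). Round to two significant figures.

C ≈ ε_4 / ε_3^2
  = 2.164e-36 / (2.976e-18)^2
  = 2.164e-36 / 8.85658e-36 ≈ 0.24434

0.24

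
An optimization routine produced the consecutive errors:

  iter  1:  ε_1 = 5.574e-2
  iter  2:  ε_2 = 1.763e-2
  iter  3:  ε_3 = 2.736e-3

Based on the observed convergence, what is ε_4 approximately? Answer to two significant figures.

1.3e-4

First estimate the order: p ≈ ln(ε_3/ε_2) / ln(ε_2/ε_1) = ln(2.736e-3/1.763e-2)/ln(1.763e-2/5.574e-2) = ln(0.15519)/ln(0.31629) ≈ 1.6185.
Then ε_4 ≈ ε_3·(ε_3/ε_2)^p = 2.736e-3·(0.15519)^1.6185 = 2.736e-3·0.0490245 ≈ 0.0001341.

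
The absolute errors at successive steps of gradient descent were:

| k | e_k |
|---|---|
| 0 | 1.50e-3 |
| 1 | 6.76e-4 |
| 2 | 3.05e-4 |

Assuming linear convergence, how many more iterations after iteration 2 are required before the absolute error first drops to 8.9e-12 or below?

22

Rate ρ ≈ e_2/e_1 = 3.05e-4/6.76e-4 = 0.4512.
After j more steps, e_{2+j} ≈ 3.05e-4·ρ^j; need ρ^j ≤ 8.9e-12/3.05e-4 = 2.91803e-08.
j ≥ ln(2.91803e-08)/ln(0.4512) = -17.3498/-0.79584 = 21.801.
So 22 more iterations are needed.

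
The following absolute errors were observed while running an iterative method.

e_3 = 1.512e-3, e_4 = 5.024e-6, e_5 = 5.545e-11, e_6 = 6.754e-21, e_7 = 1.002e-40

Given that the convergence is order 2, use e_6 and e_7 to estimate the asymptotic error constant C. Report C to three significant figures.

C ≈ e_7 / e_6^2
  = 1.002e-40 / (6.754e-21)^2
  = 1.002e-40 / 4.56165e-41 ≈ 2.1966

2.20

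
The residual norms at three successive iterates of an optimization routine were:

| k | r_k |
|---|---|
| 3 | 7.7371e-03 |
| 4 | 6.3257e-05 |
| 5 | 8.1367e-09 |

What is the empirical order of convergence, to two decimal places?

1.86

p ≈ ln(r_5/r_4) / ln(r_4/r_3)
  = ln(8.1367e-09/6.3257e-05) / ln(6.3257e-05/7.7371e-03)
  = ln(0.000128629) / ln(0.0081758)
  = -8.95858 / -4.80658 ≈ 1.86382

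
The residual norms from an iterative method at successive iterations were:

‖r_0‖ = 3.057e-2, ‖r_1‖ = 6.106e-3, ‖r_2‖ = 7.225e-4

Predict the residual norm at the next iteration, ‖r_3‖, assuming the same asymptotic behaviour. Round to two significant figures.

4.3e-5

First estimate the order: p ≈ ln(‖r_2‖/‖r_1‖) / ln(‖r_1‖/‖r_0‖) = ln(7.225e-4/6.106e-3)/ln(6.106e-3/3.057e-2) = ln(0.118326)/ln(0.199738) ≈ 1.3250.
Then ‖r_3‖ ≈ ‖r_2‖·(‖r_2‖/‖r_1‖)^p = 7.225e-4·(0.118326)^1.3250 = 7.225e-4·0.0591332 ≈ 4.272e-05.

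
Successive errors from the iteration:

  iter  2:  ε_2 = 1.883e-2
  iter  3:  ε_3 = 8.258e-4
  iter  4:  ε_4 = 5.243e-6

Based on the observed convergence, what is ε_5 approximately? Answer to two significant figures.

First estimate the order: p ≈ ln(ε_4/ε_3) / ln(ε_3/ε_2) = ln(5.243e-6/8.258e-4)/ln(8.258e-4/1.883e-2) = ln(0.00634899)/ln(0.0438555) ≈ 1.6181.
Then ε_5 ≈ ε_4·(ε_4/ε_3)^p = 5.243e-6·(0.00634899)^1.6181 = 5.243e-6·0.000278328 ≈ 1.459e-09.

1.5e-9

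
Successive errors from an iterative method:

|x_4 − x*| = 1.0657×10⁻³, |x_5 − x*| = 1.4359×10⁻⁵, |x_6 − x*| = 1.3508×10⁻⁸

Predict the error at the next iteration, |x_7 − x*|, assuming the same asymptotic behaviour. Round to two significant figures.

First estimate the order: p ≈ ln(|x_6 − x*|/|x_5 − x*|) / ln(|x_5 − x*|/|x_4 − x*|) = ln(1.3508×10⁻⁸/1.4359×10⁻⁵)/ln(1.4359×10⁻⁵/1.0657×10⁻³) = ln(0.000940734)/ln(0.0134738) ≈ 1.6180.
Then |x_7 − x*| ≈ |x_6 − x*|·(|x_6 − x*|/|x_5 − x*|)^p = 1.3508×10⁻⁸·(0.000940734)^1.6180 = 1.3508×10⁻⁸·1.26785e-05 ≈ 1.713e-13.

1.7e-13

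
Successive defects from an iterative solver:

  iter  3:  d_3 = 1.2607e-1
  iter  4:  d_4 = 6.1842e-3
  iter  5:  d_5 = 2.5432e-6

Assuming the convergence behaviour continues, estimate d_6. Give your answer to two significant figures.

4.5e-15

First estimate the order: p ≈ ln(d_5/d_4) / ln(d_4/d_3) = ln(2.5432e-6/6.1842e-3)/ln(6.1842e-3/1.2607e-1) = ln(0.000411242)/ln(0.0490537) ≈ 2.5860.
Then d_6 ≈ d_5·(d_5/d_4)^p = 2.5432e-6·(0.000411242)^2.5860 = 2.5432e-6·1.75411e-09 ≈ 4.461e-15.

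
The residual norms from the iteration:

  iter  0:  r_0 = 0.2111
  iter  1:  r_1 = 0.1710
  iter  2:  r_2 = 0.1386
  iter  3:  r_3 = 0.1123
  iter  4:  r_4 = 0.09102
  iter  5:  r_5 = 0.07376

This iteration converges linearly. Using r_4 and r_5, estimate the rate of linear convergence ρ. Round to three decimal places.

0.810

ρ ≈ r_5/r_4 = 0.07376/0.09102 = 0.81037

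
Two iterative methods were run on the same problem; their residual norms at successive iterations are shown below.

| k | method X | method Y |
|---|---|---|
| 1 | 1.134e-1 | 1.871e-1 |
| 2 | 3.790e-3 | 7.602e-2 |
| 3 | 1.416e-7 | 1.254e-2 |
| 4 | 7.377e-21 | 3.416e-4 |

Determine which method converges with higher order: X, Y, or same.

Method X: p ≈ ln(7.377e-21/1.416e-7)/ln(1.416e-7/3.790e-3) ≈ 3.00.
Method Y: p ≈ ln(3.416e-4/1.254e-2)/ln(1.254e-2/7.602e-2) ≈ 2.00.
Method X has the higher order (≈3.0 vs ≈2.0).

X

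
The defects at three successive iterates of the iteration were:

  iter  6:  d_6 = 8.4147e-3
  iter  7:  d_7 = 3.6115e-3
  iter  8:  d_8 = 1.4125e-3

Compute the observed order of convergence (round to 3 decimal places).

p ≈ ln(d_8/d_7) / ln(d_7/d_6)
  = ln(1.4125e-3/3.6115e-3) / ln(3.6115e-3/8.4147e-3)
  = ln(0.391112) / ln(0.429189)
  = -0.938761 / -0.845858 ≈ 1.109833

1.110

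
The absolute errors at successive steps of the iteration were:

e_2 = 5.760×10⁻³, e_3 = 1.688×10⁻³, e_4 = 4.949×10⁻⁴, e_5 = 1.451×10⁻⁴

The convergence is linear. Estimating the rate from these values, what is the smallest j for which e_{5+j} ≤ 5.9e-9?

9

Rate ρ ≈ e_5/e_4 = 1.451×10⁻⁴/4.949×10⁻⁴ = 0.2932.
After j more steps, e_{5+j} ≈ 1.451×10⁻⁴·ρ^j; need ρ^j ≤ 5.9e-9/1.451×10⁻⁴ = 4.06616e-05.
j ≥ ln(4.06616e-05)/ln(0.2932) = -10.1102/-1.22690 = 8.240.
So 9 more iterations are needed.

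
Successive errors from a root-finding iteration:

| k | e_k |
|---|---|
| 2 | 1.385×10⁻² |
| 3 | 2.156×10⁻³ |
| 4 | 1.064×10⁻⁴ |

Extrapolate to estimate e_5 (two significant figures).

8.2e-7

First estimate the order: p ≈ ln(e_4/e_3) / ln(e_3/e_2) = ln(1.064×10⁻⁴/2.156×10⁻³)/ln(2.156×10⁻³/1.385×10⁻²) = ln(0.0493506)/ln(0.155668) ≈ 1.6176.
Then e_5 ≈ e_4·(e_4/e_3)^p = 1.064×10⁻⁴·(0.0493506)^1.6176 = 1.064×10⁻⁴·0.00769608 ≈ 8.189e-07.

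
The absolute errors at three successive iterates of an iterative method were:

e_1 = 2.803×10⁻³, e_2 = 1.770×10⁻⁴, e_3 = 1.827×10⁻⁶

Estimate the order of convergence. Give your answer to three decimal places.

1.656

p ≈ ln(e_3/e_2) / ln(e_2/e_1)
  = ln(1.827×10⁻⁶/1.770×10⁻⁴) / ln(1.770×10⁻⁴/2.803×10⁻³)
  = ln(0.010322) / ln(0.0631466)
  = -4.573478 / -2.762296 ≈ 1.655680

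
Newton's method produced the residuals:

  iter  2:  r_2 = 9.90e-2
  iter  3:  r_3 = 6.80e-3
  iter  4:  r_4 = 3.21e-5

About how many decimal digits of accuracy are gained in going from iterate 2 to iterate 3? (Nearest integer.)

Digits gained ≈ log₁₀(r_2/r_3) = log₁₀(9.90e-2/6.80e-3) = log₁₀(14.5588) ≈ 1.163.

1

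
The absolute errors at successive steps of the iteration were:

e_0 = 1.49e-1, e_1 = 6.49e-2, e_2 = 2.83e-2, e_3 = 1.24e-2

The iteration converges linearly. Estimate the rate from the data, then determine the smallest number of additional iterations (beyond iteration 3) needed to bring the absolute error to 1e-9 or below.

20

Rate ρ ≈ e_3/e_2 = 1.24e-2/2.83e-2 = 0.4382.
After j more steps, e_{3+j} ≈ 1.24e-2·ρ^j; need ρ^j ≤ 1e-9/1.24e-2 = 8.06452e-08.
j ≥ ln(8.06452e-08)/ln(0.4382) = -16.3332/-0.82508 = 19.796.
So 20 more iterations are needed.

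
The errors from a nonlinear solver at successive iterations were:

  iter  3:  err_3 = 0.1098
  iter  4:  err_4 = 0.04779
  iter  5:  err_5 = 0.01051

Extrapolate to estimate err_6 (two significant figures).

First estimate the order: p ≈ ln(err_5/err_4) / ln(err_4/err_3) = ln(0.01051/0.04779)/ln(0.04779/0.1098) = ln(0.21992)/ln(0.435246) ≈ 1.8206.
Then err_6 ≈ err_5·(err_5/err_4)^p = 0.01051·(0.21992)^1.8206 = 0.01051·0.063464 ≈ 0.000667.

6.7e-4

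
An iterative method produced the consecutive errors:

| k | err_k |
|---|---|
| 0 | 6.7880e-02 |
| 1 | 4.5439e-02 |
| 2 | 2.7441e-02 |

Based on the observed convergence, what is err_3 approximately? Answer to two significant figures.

First estimate the order: p ≈ ln(err_2/err_1) / ln(err_1/err_0) = ln(2.7441e-02/4.5439e-02)/ln(4.5439e-02/6.7880e-02) = ln(0.603909)/ln(0.669402) ≈ 1.2565.
Then err_3 ≈ err_2·(err_2/err_1)^p = 2.7441e-02·(0.603909)^1.2565 = 2.7441e-02·0.530629 ≈ 0.01456.

1.5e-2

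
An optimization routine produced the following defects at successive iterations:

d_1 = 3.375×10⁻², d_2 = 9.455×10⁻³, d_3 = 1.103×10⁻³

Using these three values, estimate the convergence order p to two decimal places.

1.69

p ≈ ln(d_3/d_2) / ln(d_2/d_1)
  = ln(1.103×10⁻³/9.455×10⁻³) / ln(9.455×10⁻³/3.375×10⁻²)
  = ln(0.116658) / ln(0.280148)
  = -2.14851 / -1.27244 ≈ 1.68850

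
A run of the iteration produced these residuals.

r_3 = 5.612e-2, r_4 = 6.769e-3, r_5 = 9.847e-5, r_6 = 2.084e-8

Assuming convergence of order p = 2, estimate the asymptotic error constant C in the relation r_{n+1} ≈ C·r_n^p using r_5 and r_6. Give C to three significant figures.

2.15

C ≈ r_6 / r_5^2
  = 2.084e-8 / (9.847e-5)^2
  = 2.084e-8 / 9.69634e-09 ≈ 2.1493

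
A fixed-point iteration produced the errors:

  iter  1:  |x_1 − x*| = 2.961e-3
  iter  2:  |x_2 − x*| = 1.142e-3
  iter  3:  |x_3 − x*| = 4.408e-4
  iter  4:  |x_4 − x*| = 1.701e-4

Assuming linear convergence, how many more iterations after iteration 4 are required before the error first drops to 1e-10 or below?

Rate ρ ≈ |x_4 − x*|/|x_3 − x*| = 1.701e-4/4.408e-4 = 0.3859.
After j more steps, |x_{4+j} − x*| ≈ 1.701e-4·ρ^j; need ρ^j ≤ 1e-10/1.701e-4 = 5.87889e-07.
j ≥ ln(5.87889e-07)/ln(0.3859) = -14.3467/-0.95218 = 15.067.
So 16 more iterations are needed.

16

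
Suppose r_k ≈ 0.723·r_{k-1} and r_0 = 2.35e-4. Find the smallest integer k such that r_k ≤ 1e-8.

32

After k steps, r_k ≈ 2.35e-4·0.723^k.
Need 0.723^k ≤ 1e-8/2.35e-4 = 4.25532e-05.
k ≥ ln(4.25532e-05)/ln(0.723) = -10.0648/-0.32435 = 31.031.
Smallest integer k = 32.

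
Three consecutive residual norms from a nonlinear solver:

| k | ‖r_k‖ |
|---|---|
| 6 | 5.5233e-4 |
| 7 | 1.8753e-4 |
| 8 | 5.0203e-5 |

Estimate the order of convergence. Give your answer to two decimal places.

1.22

p ≈ ln(‖r_8‖/‖r_7‖) / ln(‖r_7‖/‖r_6‖)
  = ln(5.0203e-5/1.8753e-4) / ln(1.8753e-4/5.5233e-4)
  = ln(0.267707) / ln(0.339525)
  = -1.31786 / -1.08021 ≈ 1.22000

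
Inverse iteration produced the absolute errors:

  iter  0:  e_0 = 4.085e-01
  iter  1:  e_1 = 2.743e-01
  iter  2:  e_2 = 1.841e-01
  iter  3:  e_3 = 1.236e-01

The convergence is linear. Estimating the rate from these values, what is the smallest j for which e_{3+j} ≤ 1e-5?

Rate ρ ≈ e_3/e_2 = 1.236e-01/1.841e-01 = 0.6714.
After j more steps, e_{3+j} ≈ 1.236e-01·ρ^j; need ρ^j ≤ 1e-5/1.236e-01 = 8.09061e-05.
j ≥ ln(8.09061e-05)/ln(0.6714) = -9.4222/-0.39839 = 23.651.
So 24 more iterations are needed.

24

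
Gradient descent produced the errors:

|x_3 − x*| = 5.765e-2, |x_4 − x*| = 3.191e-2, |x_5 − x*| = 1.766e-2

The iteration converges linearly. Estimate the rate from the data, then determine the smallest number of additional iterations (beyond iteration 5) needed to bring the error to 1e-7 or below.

Rate ρ ≈ |x_5 − x*|/|x_4 − x*| = 1.766e-2/3.191e-2 = 0.5534.
After j more steps, |x_{5+j} − x*| ≈ 1.766e-2·ρ^j; need ρ^j ≤ 1e-7/1.766e-2 = 5.66251e-06.
j ≥ ln(5.66251e-06)/ln(0.5534) = -12.0816/-0.59167 = 20.419.
So 21 more iterations are needed.

21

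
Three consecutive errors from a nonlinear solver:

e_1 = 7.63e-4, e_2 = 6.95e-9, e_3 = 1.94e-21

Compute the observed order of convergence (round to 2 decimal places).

2.49

p ≈ ln(e_3/e_2) / ln(e_2/e_1)
  = ln(1.94e-21/6.95e-9) / ln(6.95e-9/7.63e-4)
  = ln(2.79137e-13) / ln(9.10878e-06)
  = -28.90707 / -11.60627 ≈ 2.49064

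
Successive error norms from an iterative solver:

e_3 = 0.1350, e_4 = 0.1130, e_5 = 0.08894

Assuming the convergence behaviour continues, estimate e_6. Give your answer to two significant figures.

6.4e-2

First estimate the order: p ≈ ln(e_5/e_4) / ln(e_4/e_3) = ln(0.08894/0.1130)/ln(0.1130/0.1350) = ln(0.78708)/ln(0.837037) ≈ 1.3459.
Then e_6 ≈ e_5·(e_5/e_4)^p = 0.08894·(0.78708)^1.3459 = 0.08894·0.724522 ≈ 0.06444.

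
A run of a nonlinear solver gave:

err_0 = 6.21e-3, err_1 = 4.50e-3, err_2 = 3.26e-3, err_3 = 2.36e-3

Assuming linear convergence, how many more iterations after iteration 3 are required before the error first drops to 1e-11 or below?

Rate ρ ≈ err_3/err_2 = 2.36e-3/3.26e-3 = 0.7239.
After j more steps, err_{3+j} ≈ 2.36e-3·ρ^j; need ρ^j ≤ 1e-11/2.36e-3 = 4.23729e-09.
j ≥ ln(4.23729e-09)/ln(0.7239) = -19.2793/-0.32310 = 59.670.
So 60 more iterations are needed.

60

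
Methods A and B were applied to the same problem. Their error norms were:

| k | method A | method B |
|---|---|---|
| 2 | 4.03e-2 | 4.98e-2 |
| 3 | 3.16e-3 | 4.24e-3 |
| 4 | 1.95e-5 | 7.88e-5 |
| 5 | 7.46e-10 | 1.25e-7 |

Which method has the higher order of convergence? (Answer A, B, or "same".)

A

Method A: p ≈ ln(7.46e-10/1.95e-5)/ln(1.95e-5/3.16e-3) ≈ 2.00.
Method B: p ≈ ln(1.25e-7/7.88e-5)/ln(7.88e-5/4.24e-3) ≈ 1.62.
Method A has the higher order (≈2.0 vs ≈1.6).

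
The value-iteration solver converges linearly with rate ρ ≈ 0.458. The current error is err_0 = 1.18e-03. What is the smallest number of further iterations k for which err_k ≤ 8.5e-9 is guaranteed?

16

After k steps, err_k ≈ 1.18e-03·0.458^k.
Need 0.458^k ≤ 8.5e-9/1.18e-03 = 7.20339e-06.
k ≥ ln(7.20339e-06)/ln(0.458) = -11.8410/-0.78089 = 15.163.
Smallest integer k = 16.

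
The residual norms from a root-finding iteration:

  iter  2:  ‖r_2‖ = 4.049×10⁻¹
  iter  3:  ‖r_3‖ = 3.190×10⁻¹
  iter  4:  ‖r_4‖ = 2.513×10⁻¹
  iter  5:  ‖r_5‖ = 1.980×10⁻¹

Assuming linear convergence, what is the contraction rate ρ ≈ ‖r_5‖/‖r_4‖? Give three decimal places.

ρ ≈ ‖r_5‖/‖r_4‖ = 1.980×10⁻¹/2.513×10⁻¹ = 0.78790

0.788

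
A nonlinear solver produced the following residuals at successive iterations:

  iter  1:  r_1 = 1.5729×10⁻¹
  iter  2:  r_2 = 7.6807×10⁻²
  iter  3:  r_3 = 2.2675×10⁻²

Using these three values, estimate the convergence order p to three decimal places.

1.702

p ≈ ln(r_3/r_2) / ln(r_2/r_1)
  = ln(2.2675×10⁻²/7.6807×10⁻²) / ln(7.6807×10⁻²/1.5729×10⁻¹)
  = ln(0.29522) / ln(0.488315)
  = -1.220034 / -0.716795 ≈ 1.702068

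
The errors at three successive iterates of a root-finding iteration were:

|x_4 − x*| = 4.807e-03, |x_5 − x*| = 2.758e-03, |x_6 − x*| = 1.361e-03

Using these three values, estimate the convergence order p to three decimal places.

p ≈ ln(|x_6 − x*|/|x_5 − x*|) / ln(|x_5 − x*|/|x_4 − x*|)
  = ln(1.361e-03/2.758e-03) / ln(2.758e-03/4.807e-03)
  = ln(0.493474) / ln(0.573747)
  = -0.706285 / -0.555567 ≈ 1.271287

1.271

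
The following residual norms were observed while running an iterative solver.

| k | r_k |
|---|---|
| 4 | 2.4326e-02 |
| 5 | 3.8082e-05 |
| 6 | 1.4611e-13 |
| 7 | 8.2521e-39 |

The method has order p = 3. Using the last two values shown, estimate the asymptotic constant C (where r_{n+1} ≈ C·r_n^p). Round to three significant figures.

2.65

C ≈ r_7 / r_6^3
  = 8.2521e-39 / (1.4611e-13)^3
  = 8.2521e-39 / 3.11918e-39 ≈ 2.6456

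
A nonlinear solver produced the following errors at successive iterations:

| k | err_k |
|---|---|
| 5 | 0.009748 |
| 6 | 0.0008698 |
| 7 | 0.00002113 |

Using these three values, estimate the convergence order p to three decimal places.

1.538

p ≈ ln(err_7/err_6) / ln(err_6/err_5)
  = ln(0.00002113/0.0008698) / ln(0.0008698/0.009748)
  = ln(0.0242929) / ln(0.0892286)
  = -3.717571 / -2.416554 ≈ 1.538377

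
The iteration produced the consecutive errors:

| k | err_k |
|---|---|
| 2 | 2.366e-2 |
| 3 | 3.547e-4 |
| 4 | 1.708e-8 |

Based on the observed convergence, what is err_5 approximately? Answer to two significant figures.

1.0e-18

First estimate the order: p ≈ ln(err_4/err_3) / ln(err_3/err_2) = ln(1.708e-8/3.547e-4)/ln(3.547e-4/2.366e-2) = ln(4.81534e-05)/ln(0.0149915) ≈ 2.3668.
Then err_5 ≈ err_4·(err_4/err_3)^p = 1.708e-8·(4.81534e-05)^2.3668 = 1.708e-8·6.04841e-11 ≈ 1.033e-18.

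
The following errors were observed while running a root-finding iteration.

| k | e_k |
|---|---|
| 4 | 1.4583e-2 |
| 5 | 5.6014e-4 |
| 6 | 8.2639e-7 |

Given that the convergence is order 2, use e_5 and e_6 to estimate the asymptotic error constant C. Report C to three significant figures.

C ≈ e_6 / e_5^2
  = 8.2639e-7 / (5.6014e-4)^2
  = 8.2639e-7 / 3.13757e-07 ≈ 2.6339

2.63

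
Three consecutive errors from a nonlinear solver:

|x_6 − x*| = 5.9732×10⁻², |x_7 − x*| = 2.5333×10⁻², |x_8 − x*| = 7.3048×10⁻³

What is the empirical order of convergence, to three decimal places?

p ≈ ln(|x_8 − x*|/|x_7 − x*|) / ln(|x_7 − x*|/|x_6 − x*|)
  = ln(7.3048×10⁻³/2.5333×10⁻²) / ln(2.5333×10⁻²/5.9732×10⁻²)
  = ln(0.288351) / ln(0.424111)
  = -1.243577 / -0.857760 ≈ 1.449796

1.450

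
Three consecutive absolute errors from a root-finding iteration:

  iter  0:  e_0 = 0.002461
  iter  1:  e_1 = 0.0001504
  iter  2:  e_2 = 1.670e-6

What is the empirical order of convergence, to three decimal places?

p ≈ ln(e_2/e_1) / ln(e_1/e_0)
  = ln(1.670e-6/0.0001504) / ln(0.0001504/0.002461)
  = ln(0.0111037) / ln(0.0611134)
  = -4.500477 / -2.795024 ≈ 1.610175

1.610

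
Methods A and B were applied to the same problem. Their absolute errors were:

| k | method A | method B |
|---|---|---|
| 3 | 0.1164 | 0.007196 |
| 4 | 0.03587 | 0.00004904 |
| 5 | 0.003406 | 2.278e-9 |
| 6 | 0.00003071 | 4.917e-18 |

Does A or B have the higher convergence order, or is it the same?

same

Method A: p ≈ ln(0.00003071/0.003406)/ln(0.003406/0.03587) ≈ 2.00.
Method B: p ≈ ln(4.917e-18/2.278e-9)/ln(2.278e-9/0.00004904) ≈ 2.00.
Both orders ≈ 2.0 — effectively the same.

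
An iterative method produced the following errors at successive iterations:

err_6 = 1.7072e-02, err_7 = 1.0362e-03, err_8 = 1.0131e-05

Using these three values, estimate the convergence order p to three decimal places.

p ≈ ln(err_8/err_7) / ln(err_7/err_6)
  = ln(1.0131e-05/1.0362e-03) / ln(1.0362e-03/1.7072e-02)
  = ln(0.00977707) / ln(0.0606959)
  = -4.627715 / -2.801879 ≈ 1.651647

1.652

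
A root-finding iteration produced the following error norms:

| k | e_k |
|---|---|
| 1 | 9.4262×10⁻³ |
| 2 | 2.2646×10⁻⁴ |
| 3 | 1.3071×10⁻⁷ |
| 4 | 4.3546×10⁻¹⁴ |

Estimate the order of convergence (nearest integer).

Consecutive ratios: e_4/e_3 = 4.3546×10⁻¹⁴/1.3071×10⁻⁷ = 3.3315e-07, e_3/e_2 = 1.3071×10⁻⁷/2.2646×10⁻⁴ = 0.000577188.
p ≈ ln(3.3315e-07)/ln(0.000577188) = -14.9147/-7.4573 ≈ 2.00.
So the convergence is quadratic (order 2).

2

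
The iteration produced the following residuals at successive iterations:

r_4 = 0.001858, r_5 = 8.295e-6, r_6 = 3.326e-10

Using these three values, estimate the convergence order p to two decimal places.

p ≈ ln(r_6/r_5) / ln(r_5/r_4)
  = ln(3.326e-10/8.295e-6) / ln(8.295e-6/0.001858)
  = ln(4.00964e-05) / ln(0.00446448)
  = -10.12422 / -5.41160 ≈ 1.87084

1.87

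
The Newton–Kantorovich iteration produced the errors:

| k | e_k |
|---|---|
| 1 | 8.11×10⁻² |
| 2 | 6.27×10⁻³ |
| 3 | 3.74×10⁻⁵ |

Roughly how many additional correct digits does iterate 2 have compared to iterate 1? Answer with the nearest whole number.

1

Digits gained ≈ log₁₀(e_1/e_2) = log₁₀(8.11×10⁻²/6.27×10⁻³) = log₁₀(12.9346) ≈ 1.112.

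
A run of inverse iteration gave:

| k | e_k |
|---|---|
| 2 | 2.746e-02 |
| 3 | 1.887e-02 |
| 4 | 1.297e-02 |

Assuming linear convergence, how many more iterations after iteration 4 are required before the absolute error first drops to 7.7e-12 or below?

Rate ρ ≈ e_4/e_3 = 1.297e-02/1.887e-02 = 0.6873.
After j more steps, e_{4+j} ≈ 1.297e-02·ρ^j; need ρ^j ≤ 7.7e-12/1.297e-02 = 5.93678e-10.
j ≥ ln(5.93678e-10)/ln(0.6873) = -21.2447/-0.37498 = 56.656.
So 57 more iterations are needed.

57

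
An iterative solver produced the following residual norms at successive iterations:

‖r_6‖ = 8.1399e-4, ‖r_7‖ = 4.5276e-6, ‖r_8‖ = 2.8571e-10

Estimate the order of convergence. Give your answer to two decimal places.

p ≈ ln(‖r_8‖/‖r_7‖) / ln(‖r_7‖/‖r_6‖)
  = ln(2.8571e-10/4.5276e-6) / ln(4.5276e-6/8.1399e-4)
  = ln(6.31041e-05) / ln(0.00556223)
  = -9.67072 / -5.19176 ≈ 1.86271

1.86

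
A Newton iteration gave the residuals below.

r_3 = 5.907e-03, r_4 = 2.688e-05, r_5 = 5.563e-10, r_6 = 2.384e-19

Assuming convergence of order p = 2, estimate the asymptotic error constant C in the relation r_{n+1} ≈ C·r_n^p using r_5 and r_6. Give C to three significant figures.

C ≈ r_6 / r_5^2
  = 2.384e-19 / (5.563e-10)^2
  = 2.384e-19 / 3.0947e-19 ≈ 0.77035

0.770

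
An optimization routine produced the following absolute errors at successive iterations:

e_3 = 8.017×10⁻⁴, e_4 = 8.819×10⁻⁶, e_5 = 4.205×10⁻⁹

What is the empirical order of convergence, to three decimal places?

p ≈ ln(e_5/e_4) / ln(e_4/e_3)
  = ln(4.205×10⁻⁹/8.819×10⁻⁶) / ln(8.819×10⁻⁶/8.017×10⁻⁴)
  = ln(0.000476811) / ln(0.0110004)
  = -7.648390 / -4.509824 ≈ 1.695940

1.696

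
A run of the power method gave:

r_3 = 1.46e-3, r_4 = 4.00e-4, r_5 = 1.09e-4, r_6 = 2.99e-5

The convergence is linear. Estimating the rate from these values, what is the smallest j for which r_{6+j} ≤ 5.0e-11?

Rate ρ ≈ r_6/r_5 = 2.99e-5/1.09e-4 = 0.2743.
After j more steps, r_{6+j} ≈ 2.99e-5·ρ^j; need ρ^j ≤ 5.0e-11/2.99e-5 = 1.67224e-06.
j ≥ ln(1.67224e-06)/ln(0.2743) = -13.3013/-1.29353 = 10.283.
So 11 more iterations are needed.

11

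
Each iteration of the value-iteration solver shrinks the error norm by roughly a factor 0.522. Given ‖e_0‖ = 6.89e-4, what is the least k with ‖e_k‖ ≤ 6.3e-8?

15

After k steps, ‖e_k‖ ≈ 6.89e-4·0.522^k.
Need 0.522^k ≤ 6.3e-8/6.89e-4 = 9.14369e-05.
k ≥ ln(9.14369e-05)/ln(0.522) = -9.2999/-0.65009 = 14.306.
Smallest integer k = 15.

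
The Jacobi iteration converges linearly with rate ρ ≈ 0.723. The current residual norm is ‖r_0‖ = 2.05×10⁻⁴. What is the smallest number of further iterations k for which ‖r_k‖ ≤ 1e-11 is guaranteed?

52

After k steps, ‖r_k‖ ≈ 2.05×10⁻⁴·0.723^k.
Need 0.723^k ≤ 1e-11/2.05×10⁻⁴ = 4.87805e-08.
k ≥ ln(4.87805e-08)/ln(0.723) = -16.8359/-0.32435 = 51.907.
Smallest integer k = 52.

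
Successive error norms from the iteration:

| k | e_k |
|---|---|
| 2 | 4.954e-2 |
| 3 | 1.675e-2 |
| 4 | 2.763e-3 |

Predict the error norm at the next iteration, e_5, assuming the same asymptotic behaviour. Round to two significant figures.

1.4e-4

First estimate the order: p ≈ ln(e_4/e_3) / ln(e_3/e_2) = ln(2.763e-3/1.675e-2)/ln(1.675e-2/4.954e-2) = ln(0.164955)/ln(0.338111) ≈ 1.6619.
Then e_5 ≈ e_4·(e_4/e_3)^p = 2.763e-3·(0.164955)^1.6619 = 2.763e-3·0.0500426 ≈ 0.0001383.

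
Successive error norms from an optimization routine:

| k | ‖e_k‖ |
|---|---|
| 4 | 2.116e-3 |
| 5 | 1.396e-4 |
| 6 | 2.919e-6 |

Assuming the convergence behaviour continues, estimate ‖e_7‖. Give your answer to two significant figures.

1.2e-8

First estimate the order: p ≈ ln(‖e_6‖/‖e_5‖) / ln(‖e_5‖/‖e_4‖) = ln(2.919e-6/1.396e-4)/ln(1.396e-4/2.116e-3) = ln(0.0209097)/ln(0.0659735) ≈ 1.4227.
Then ‖e_7‖ ≈ ‖e_6‖·(‖e_6‖/‖e_5‖)^p = 2.919e-6·(0.0209097)^1.4227 = 2.919e-6·0.00407717 ≈ 1.19e-08.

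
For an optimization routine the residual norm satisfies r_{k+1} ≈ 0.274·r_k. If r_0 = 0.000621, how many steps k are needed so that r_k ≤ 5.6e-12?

15

After k steps, r_k ≈ 0.000621·0.274^k.
Need 0.274^k ≤ 5.6e-12/0.000621 = 9.01771e-09.
k ≥ ln(9.01771e-09)/ln(0.274) = -18.5241/-1.29463 = 14.308.
Smallest integer k = 15.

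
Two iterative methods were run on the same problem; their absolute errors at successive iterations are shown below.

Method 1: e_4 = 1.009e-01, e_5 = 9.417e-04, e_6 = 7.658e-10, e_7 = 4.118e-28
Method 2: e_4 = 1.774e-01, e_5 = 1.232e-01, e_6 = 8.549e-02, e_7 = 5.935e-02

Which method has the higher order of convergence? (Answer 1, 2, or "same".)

1

Method 1: p ≈ ln(4.118e-28/7.658e-10)/ln(7.658e-10/9.417e-04) ≈ 3.00.
Method 2: p ≈ ln(5.935e-02/8.549e-02)/ln(8.549e-02/1.232e-01) ≈ 1.00.
Method 1 has the higher order (≈3.0 vs ≈1.0).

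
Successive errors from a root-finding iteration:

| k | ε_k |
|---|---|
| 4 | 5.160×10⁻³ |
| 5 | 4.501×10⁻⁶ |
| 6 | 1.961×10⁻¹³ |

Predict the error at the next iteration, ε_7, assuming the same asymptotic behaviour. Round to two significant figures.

3.8e-31

First estimate the order: p ≈ ln(ε_6/ε_5) / ln(ε_5/ε_4) = ln(1.961×10⁻¹³/4.501×10⁻⁶)/ln(4.501×10⁻⁶/5.160×10⁻³) = ln(4.35681e-08)/ln(0.000872287) ≈ 2.4060.
Then ε_7 ≈ ε_6·(ε_6/ε_5)^p = 1.961×10⁻¹³·(4.35681e-08)^2.4060 = 1.961×10⁻¹³·1.94913e-18 ≈ 3.822e-31.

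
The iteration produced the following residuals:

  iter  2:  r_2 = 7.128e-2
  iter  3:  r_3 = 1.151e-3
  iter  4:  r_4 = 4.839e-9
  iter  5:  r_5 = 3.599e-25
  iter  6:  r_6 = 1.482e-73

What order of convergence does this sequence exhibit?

Consecutive ratios: r_6/r_5 = 1.482e-73/3.599e-25 = 4.11781e-49, r_5/r_4 = 3.599e-25/4.839e-9 = 7.43749e-17.
p ≈ ln(4.11781e-49)/ln(7.43749e-17) = -111.4113/-37.1374 ≈ 3.00.
So the convergence is cubic (order 3).

3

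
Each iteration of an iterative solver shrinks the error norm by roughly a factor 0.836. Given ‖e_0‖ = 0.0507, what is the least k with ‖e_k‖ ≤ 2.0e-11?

121

After k steps, ‖e_k‖ ≈ 0.0507·0.836^k.
Need 0.836^k ≤ 2.0e-11/0.0507 = 3.94477e-10.
k ≥ ln(3.94477e-10)/ln(0.836) = -21.6535/-0.17913 = 120.881.
Smallest integer k = 121.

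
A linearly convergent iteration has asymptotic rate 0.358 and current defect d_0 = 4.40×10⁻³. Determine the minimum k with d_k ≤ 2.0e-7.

After k steps, d_k ≈ 4.40×10⁻³·0.358^k.
Need 0.358^k ≤ 2.0e-7/4.40×10⁻³ = 4.54545e-05.
k ≥ ln(4.54545e-05)/ln(0.358) = -9.9988/-1.02722 = 9.734.
Smallest integer k = 10.

10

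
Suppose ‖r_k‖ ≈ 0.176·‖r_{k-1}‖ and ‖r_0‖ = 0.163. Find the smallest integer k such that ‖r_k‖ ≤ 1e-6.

7

After k steps, ‖r_k‖ ≈ 0.163·0.176^k.
Need 0.176^k ≤ 1e-6/0.163 = 6.13497e-06.
k ≥ ln(6.13497e-06)/ln(0.176) = -12.0015/-1.73727 = 6.908.
Smallest integer k = 7.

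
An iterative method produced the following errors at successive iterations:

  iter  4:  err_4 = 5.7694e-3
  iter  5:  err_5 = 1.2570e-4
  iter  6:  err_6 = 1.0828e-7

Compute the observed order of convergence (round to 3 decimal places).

p ≈ ln(err_6/err_5) / ln(err_5/err_4)
  = ln(1.0828e-7/1.2570e-4) / ln(1.2570e-4/5.7694e-3)
  = ln(0.000861416) / ln(0.0217874)
  = -7.056933 / -3.826423 ≈ 1.844264

1.844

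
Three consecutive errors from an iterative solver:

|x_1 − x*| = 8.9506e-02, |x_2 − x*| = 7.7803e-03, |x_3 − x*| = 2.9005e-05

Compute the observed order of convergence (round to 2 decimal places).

2.29

p ≈ ln(|x_3 − x*|/|x_2 − x*|) / ln(|x_2 − x*|/|x_1 − x*|)
  = ln(2.9005e-05/7.7803e-03) / ln(7.7803e-03/8.9506e-02)
  = ln(0.00372801) / ln(0.0869249)
  = -5.59188 / -2.44271 ≈ 2.28921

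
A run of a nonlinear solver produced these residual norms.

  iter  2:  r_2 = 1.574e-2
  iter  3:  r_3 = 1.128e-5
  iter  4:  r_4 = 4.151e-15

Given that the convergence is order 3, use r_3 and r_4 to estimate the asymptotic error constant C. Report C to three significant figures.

2.89

C ≈ r_4 / r_3^3
  = 4.151e-15 / (1.128e-5)^3
  = 4.151e-15 / 1.43525e-15 ≈ 2.8922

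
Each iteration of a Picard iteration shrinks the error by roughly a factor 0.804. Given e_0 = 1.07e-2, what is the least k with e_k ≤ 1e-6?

After k steps, e_k ≈ 1.07e-2·0.804^k.
Need 0.804^k ≤ 1e-6/1.07e-2 = 9.34579e-05.
k ≥ ln(9.34579e-05)/ln(0.804) = -9.2780/-0.21816 = 42.528.
Smallest integer k = 43.

43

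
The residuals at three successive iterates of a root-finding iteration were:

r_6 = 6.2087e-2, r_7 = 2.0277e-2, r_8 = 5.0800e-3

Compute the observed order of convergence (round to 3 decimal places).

1.237

p ≈ ln(r_8/r_7) / ln(r_7/r_6)
  = ln(5.0800e-3/2.0277e-2) / ln(2.0277e-2/6.2087e-2)
  = ln(0.25053) / ln(0.32659)
  = -1.384177 / -1.119050 ≈ 1.236921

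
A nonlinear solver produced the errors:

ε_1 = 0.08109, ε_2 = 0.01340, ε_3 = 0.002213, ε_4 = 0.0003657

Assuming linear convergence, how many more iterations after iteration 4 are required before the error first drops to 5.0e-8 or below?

5

Rate ρ ≈ ε_4/ε_3 = 0.0003657/0.002213 = 0.1653.
After j more steps, ε_{4+j} ≈ 0.0003657·ρ^j; need ρ^j ≤ 5.0e-8/0.0003657 = 0.000136724.
j ≥ ln(0.000136724)/ln(0.1653) = -8.8975/-1.79999 = 4.943.
So 5 more iterations are needed.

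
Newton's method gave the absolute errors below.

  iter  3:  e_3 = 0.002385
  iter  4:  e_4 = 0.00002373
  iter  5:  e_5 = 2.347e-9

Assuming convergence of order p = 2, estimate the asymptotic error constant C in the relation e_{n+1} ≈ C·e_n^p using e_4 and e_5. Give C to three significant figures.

C ≈ e_5 / e_4^2
  = 2.347e-9 / (0.00002373)^2
  = 2.347e-9 / 5.63113e-10 ≈ 4.1679

4.17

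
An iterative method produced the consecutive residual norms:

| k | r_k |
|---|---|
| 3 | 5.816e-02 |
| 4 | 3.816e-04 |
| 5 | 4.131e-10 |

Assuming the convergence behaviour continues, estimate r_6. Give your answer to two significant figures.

First estimate the order: p ≈ ln(r_5/r_4) / ln(r_4/r_3) = ln(4.131e-10/3.816e-04)/ln(3.816e-04/5.816e-02) = ln(1.08255e-06)/ln(0.00656121) ≈ 2.7327.
Then r_6 ≈ r_5·(r_5/r_4)^p = 4.131e-10·(1.08255e-06)^2.7327 = 4.131e-10·4.98811e-17 ≈ 2.061e-26.

2.1e-26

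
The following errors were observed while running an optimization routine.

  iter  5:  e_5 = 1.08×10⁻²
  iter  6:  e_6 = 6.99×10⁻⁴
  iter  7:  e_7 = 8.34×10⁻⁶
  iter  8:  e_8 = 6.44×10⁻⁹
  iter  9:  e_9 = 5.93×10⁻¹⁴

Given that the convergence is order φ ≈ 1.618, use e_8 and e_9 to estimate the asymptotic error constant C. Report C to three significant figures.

1.06

C ≈ e_9 / e_8^1.618
  = 5.93×10⁻¹⁴ / (6.44×10⁻⁹)^1.618
  = 5.93×10⁻¹⁴ / 5.58184e-14 ≈ 1.0624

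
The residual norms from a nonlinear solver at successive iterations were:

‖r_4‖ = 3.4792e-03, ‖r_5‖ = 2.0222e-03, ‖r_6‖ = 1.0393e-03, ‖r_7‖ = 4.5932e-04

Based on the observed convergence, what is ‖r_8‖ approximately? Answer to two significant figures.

First estimate the order: p ≈ ln(‖r_7‖/‖r_6‖) / ln(‖r_6‖/‖r_5‖) = ln(4.5932e-04/1.0393e-03)/ln(1.0393e-03/2.0222e-03) = ln(0.441951)/ln(0.513945) ≈ 1.2267.
Then ‖r_8‖ ≈ ‖r_7‖·(‖r_7‖/‖r_6‖)^p = 4.5932e-04·(0.441951)^1.2267 = 4.5932e-04·0.367266 ≈ 0.0001687.

1.7e-4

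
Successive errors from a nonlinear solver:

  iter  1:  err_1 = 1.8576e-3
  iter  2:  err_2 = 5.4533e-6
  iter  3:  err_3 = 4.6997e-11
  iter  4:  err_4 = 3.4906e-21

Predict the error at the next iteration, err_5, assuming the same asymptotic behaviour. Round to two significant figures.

1.9e-41

First estimate the order: p ≈ ln(err_4/err_3) / ln(err_3/err_2) = ln(3.4906e-21/4.6997e-11)/ln(4.6997e-11/5.4533e-6) = ln(7.42728e-11)/ln(8.61808e-06) ≈ 2.0000.
Then err_5 ≈ err_4·(err_4/err_3)^p = 3.4906e-21·(7.42728e-11)^2.0000 = 3.4906e-21·5.51645e-21 ≈ 1.926e-41.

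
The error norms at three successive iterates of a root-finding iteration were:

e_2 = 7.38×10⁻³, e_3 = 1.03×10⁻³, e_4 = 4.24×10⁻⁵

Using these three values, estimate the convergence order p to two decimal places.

p ≈ ln(e_4/e_3) / ln(e_3/e_2)
  = ln(4.24×10⁻⁵/1.03×10⁻³) / ln(1.03×10⁻³/7.38×10⁻³)
  = ln(0.041165) / ln(0.139566)
  = -3.19017 / -1.96922 ≈ 1.62002

1.62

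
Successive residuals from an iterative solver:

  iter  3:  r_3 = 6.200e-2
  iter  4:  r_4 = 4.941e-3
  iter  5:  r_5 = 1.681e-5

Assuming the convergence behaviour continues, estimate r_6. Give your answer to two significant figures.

4.8e-11

First estimate the order: p ≈ ln(r_5/r_4) / ln(r_4/r_3) = ln(1.681e-5/4.941e-3)/ln(4.941e-3/6.200e-2) = ln(0.00340215)/ln(0.0796935) ≈ 2.2468.
Then r_6 ≈ r_5·(r_5/r_4)^p = 1.681e-5·(0.00340215)^2.2468 = 1.681e-5·2.84671e-06 ≈ 4.785e-11.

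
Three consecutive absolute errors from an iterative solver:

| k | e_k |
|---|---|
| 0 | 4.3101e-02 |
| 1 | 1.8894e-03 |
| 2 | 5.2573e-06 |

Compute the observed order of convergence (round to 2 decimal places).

p ≈ ln(e_2/e_1) / ln(e_1/e_0)
  = ln(5.2573e-06/1.8894e-03) / ln(1.8894e-03/4.3101e-02)
  = ln(0.00278252) / ln(0.0438366)
  = -5.88440 / -3.12729 ≈ 1.88163

1.88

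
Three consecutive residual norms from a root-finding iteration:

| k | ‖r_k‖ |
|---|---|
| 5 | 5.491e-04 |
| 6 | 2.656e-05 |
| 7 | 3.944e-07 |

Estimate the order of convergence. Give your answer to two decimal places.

p ≈ ln(‖r_7‖/‖r_6‖) / ln(‖r_6‖/‖r_5‖)
  = ln(3.944e-07/2.656e-05) / ln(2.656e-05/5.491e-04)
  = ln(0.0148494) / ln(0.0483701)
  = -4.20980 / -3.02887 ≈ 1.38989

1.39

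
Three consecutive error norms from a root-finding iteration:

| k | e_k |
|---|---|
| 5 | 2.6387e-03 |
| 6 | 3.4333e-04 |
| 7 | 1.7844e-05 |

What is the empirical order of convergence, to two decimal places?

1.45

p ≈ ln(e_7/e_6) / ln(e_6/e_5)
  = ln(1.7844e-05/3.4333e-04) / ln(3.4333e-04/2.6387e-03)
  = ln(0.0519733) / ln(0.130113)
  = -2.95703 / -2.03935 ≈ 1.44999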